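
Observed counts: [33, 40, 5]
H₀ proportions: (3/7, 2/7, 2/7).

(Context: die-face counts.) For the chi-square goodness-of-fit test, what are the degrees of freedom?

degrees of freedom = 2

df = k − 1 = 3 − 1 = 2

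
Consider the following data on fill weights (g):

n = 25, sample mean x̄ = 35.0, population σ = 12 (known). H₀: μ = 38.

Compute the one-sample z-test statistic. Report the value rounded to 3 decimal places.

test statistic = -1.250

SE = σ/√n = 12/√25 = 2.4000
z = (x̄−μ₀)/SE = (35.0−38)/2.4000 = -1.2500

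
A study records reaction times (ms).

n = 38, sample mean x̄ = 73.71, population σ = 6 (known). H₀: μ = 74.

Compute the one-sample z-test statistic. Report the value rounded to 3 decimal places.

SE = σ/√n = 6/√38 = 0.9733
z = (x̄−μ₀)/SE = (73.71−74)/0.9733 = -0.2979

test statistic = -0.298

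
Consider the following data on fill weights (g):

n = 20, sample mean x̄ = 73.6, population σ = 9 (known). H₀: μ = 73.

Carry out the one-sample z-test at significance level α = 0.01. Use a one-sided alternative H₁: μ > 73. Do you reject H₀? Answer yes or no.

reject H₀: no

SE = σ/√n = 9/√20 = 2.0125
z = (x̄−μ₀)/SE = (73.6−73)/2.0125 = 0.2981
p-value (one-sided, H₁ greater) = 0.38280
At α=0.01: p ≥ α → fail to reject H₀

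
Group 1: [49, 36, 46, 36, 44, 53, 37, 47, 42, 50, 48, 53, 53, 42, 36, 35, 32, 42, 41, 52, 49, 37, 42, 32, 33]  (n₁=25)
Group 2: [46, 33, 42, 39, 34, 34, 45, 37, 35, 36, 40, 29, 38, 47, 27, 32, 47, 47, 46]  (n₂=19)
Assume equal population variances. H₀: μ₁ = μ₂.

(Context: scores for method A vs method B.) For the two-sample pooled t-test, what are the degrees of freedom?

df = n₁ + n₂ − 2 = 25 + 19 − 2 = 42

degrees of freedom = 42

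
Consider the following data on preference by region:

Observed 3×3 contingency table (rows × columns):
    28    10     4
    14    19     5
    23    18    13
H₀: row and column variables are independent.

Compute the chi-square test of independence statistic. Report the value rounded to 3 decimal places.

test statistic = 11.680

Row totals [42, 38, 54], col totals [65, 47, 22], n=134
χ² = (28−20.37)²/20.37 + (10−14.73)²/14.73 + (4−6.90)²/6.90 + (14−18.43)²/18.43 + (19−13.33)²/13.33 + (5−6.24)²/6.24 + (23−26.19)²/26.19 + (18−18.94)²/18.94 + (13−8.87)²/8.87 = 11.6802
df = 4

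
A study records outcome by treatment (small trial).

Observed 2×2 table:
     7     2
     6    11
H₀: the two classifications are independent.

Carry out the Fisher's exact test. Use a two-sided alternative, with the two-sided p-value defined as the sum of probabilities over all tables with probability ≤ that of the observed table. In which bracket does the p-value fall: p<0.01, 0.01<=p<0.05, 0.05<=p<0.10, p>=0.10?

Margins: r₁=9, r₂=17, c₁=13, c₂=13, n=26
p_obs = C(9,7)·C(17,6)/C(26,13); sum pmf over tables with pmf ≤ p_obs
p-value (two-sided) = 0.09684
→ bracket: 0.05<=p<0.10

p-value bracket: 0.05<=p<0.10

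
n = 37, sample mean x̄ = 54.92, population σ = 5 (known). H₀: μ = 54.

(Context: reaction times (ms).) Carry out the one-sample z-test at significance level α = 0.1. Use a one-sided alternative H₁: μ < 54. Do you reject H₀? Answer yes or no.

reject H₀: no

SE = σ/√n = 5/√37 = 0.8220
z = (x̄−μ₀)/SE = (54.92−54)/0.8220 = 1.1192
p-value (one-sided, H₁ less) = 0.86848
At α=0.1: p ≥ α → fail to reject H₀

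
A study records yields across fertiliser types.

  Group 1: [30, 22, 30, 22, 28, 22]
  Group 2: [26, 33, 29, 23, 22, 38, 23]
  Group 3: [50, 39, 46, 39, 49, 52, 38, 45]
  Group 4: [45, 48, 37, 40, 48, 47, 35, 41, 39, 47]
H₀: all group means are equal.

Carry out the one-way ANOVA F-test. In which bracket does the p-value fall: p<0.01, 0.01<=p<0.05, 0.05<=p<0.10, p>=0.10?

p-value bracket: p<0.01

Group means [25.67, 27.71, 44.75, 42.70], grand mean 36.548
SSB = Σnᵢ(x̄ᵢ−x̄)² = 2173.316; SSW = ΣΣ(x−x̄ᵢ)² = 724.362
MSB = 2173.316/3 = 724.4385; MSW = 724.362/27 = 26.8282
F = MSB/MSW = 27.0029
df = (3, 27)
p-value (upper-tail) = 0.00000
→ bracket: p<0.01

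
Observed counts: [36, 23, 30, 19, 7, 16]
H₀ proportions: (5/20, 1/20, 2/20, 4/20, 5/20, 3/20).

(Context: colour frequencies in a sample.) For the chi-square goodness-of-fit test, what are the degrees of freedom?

df = k − 1 = 6 − 1 = 5

degrees of freedom = 5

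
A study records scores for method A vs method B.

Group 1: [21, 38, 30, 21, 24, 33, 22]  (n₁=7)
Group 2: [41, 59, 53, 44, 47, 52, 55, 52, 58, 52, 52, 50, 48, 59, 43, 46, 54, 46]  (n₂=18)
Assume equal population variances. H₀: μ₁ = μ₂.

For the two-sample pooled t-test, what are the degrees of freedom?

df = n₁ + n₂ − 2 = 7 + 18 − 2 = 23

degrees of freedom = 23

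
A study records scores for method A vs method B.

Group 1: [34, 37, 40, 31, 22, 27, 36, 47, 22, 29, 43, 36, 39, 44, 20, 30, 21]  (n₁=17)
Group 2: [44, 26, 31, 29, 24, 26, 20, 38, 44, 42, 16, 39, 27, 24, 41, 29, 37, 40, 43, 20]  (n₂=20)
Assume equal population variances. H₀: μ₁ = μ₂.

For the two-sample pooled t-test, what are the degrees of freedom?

df = n₁ + n₂ − 2 = 17 + 20 − 2 = 35

degrees of freedom = 35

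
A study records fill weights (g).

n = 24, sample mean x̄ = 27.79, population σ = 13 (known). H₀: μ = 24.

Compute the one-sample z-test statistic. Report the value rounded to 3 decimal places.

test statistic = 1.428

SE = σ/√n = 13/√24 = 2.6536
z = (x̄−μ₀)/SE = (27.79−24)/2.6536 = 1.4282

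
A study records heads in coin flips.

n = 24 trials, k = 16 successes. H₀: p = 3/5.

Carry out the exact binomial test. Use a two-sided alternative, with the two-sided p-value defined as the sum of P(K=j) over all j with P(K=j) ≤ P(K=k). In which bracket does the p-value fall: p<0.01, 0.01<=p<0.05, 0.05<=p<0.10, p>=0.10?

p-value bracket: p>=0.10

Exact binomial: n=24, k=16, p₀=3/5=0.6000
P(X=j) = C(n,j)·p₀^j·(1−p₀)^(n−j); p = Σ P(X=j) over j with P(X=j) ≤ P(X=16)
p-value (two-sided) = 0.54094
→ bracket: p>=0.10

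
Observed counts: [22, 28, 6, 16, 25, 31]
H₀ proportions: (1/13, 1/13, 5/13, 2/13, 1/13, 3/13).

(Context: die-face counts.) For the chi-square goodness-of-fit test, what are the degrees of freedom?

degrees of freedom = 5

df = k − 1 = 6 − 1 = 5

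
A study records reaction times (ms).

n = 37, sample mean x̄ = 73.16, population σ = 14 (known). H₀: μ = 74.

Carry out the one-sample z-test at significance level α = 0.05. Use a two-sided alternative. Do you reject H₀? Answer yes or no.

SE = σ/√n = 14/√37 = 2.3016
z = (x̄−μ₀)/SE = (73.16−74)/2.3016 = -0.3650
p-value (two-sided) = 0.71514
At α=0.05: p ≥ α → fail to reject H₀

reject H₀: no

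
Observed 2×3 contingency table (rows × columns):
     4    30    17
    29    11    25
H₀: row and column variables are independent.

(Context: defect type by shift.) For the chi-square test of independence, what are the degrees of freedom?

degrees of freedom = 2

df = (r−1)(c−1) = (2−1)·(3−1) = 2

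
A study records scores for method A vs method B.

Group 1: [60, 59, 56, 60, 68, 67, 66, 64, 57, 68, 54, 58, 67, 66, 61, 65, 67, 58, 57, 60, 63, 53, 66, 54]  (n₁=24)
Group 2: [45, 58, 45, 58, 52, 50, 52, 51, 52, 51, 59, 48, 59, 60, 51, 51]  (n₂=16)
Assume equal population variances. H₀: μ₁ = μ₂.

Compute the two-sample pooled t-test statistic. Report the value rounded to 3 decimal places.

x̄₁=61.417, s₁=4.889, n₁=24
x̄₂=52.625, s₂=4.829, n₂=16
s_p² = [23·4.889² + 15·4.829²]/38 = 23.6732
SE = √(s_p²·(1/24+1/16)) = 1.5703
t = (61.417−52.625)/1.5703 = 5.5986
df = 38

test statistic = 5.599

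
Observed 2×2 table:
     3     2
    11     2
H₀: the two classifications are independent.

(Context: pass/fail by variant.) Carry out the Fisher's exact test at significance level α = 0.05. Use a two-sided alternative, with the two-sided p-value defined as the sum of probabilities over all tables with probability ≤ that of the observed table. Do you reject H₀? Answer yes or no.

reject H₀: no

Margins: r₁=5, r₂=13, c₁=14, c₂=4, n=18
p_obs = C(5,3)·C(13,11)/C(18,14); sum pmf over tables with pmf ≤ p_obs
p-value (two-sided) = 0.53268
At α=0.05: p ≥ α → fail to reject H₀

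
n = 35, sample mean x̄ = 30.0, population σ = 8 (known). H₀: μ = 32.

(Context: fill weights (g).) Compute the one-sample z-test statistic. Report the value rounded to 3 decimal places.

test statistic = -1.479

SE = σ/√n = 8/√35 = 1.3522
z = (x̄−μ₀)/SE = (30.0−32)/1.3522 = -1.4790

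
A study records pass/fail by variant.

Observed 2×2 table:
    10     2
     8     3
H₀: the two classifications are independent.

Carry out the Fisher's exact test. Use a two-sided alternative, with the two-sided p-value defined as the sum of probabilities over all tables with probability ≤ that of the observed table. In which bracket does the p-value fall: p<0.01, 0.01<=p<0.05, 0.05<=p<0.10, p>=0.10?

Margins: r₁=12, r₂=11, c₁=18, c₂=5, n=23
p_obs = C(12,10)·C(11,8)/C(23,18); sum pmf over tables with pmf ≤ p_obs
p-value (two-sided) = 0.64041
→ bracket: p>=0.10

p-value bracket: p>=0.10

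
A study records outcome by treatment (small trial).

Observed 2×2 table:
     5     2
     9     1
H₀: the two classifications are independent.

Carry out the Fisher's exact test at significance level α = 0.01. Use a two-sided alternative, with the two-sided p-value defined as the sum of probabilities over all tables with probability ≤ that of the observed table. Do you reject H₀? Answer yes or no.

Margins: r₁=7, r₂=10, c₁=14, c₂=3, n=17
p_obs = C(7,5)·C(10,9)/C(17,14); sum pmf over tables with pmf ≤ p_obs
p-value (two-sided) = 0.53676
At α=0.01: p ≥ α → fail to reject H₀

reject H₀: no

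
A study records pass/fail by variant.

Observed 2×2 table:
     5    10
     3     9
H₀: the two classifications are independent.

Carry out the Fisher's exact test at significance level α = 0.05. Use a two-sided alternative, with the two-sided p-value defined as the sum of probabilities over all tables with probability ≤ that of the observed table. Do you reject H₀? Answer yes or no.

Margins: r₁=15, r₂=12, c₁=8, c₂=19, n=27
p_obs = C(15,5)·C(12,3)/C(27,8); sum pmf over tables with pmf ≤ p_obs
p-value (two-sided) = 0.69565
At α=0.05: p ≥ α → fail to reject H₀

reject H₀: no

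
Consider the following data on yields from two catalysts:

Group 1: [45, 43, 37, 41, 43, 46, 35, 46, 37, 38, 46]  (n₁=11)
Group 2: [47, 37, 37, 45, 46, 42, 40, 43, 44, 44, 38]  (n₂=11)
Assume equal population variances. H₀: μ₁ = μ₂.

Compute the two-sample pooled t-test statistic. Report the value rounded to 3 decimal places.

x̄₁=41.545, s₁=4.156, n₁=11
x̄₂=42.091, s₂=3.590, n₂=11
s_p² = [10·4.156² + 10·3.590²]/20 = 15.0818
SE = √(s_p²·(1/11+1/11)) = 1.6559
t = (41.545−42.091)/1.6559 = -0.3294
df = 20

test statistic = -0.329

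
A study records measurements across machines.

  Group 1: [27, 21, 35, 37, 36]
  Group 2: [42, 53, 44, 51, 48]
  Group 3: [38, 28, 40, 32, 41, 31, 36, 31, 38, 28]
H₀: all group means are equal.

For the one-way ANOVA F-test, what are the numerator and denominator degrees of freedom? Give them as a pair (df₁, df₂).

degrees of freedom = [2, 17]

k = 3 groups, N = 20 total
df = (k−1, N−k) = (3−1, 20−3) = (2, 17)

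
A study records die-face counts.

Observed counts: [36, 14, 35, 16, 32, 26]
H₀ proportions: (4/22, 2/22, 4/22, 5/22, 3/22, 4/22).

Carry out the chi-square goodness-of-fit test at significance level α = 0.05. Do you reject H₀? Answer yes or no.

n = 159; E_i = n·p_i = [28.91, 14.45, 28.91, 36.14, 21.68, 28.91]
χ² = (36−28.91)²/28.91 + (14−14.45)²/14.45 + (35−28.91)²/28.91 + (16−36.14)²/36.14 + (32−21.68)²/21.68 + (26−28.91)²/28.91 = 19.4606
df = 5
p-value (upper-tail) = 0.00158
At α=0.05: p < α → reject H₀

reject H₀: yes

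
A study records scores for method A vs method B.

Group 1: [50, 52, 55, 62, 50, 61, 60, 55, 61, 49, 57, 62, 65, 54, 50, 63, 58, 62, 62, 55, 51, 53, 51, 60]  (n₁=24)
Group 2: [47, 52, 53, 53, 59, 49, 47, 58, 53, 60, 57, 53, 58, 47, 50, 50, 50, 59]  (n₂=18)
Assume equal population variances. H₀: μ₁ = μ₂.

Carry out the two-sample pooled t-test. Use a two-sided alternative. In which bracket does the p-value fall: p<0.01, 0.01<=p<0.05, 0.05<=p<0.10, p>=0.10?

x̄₁=56.583, s₁=5.073, n₁=24
x̄₂=53.056, s₂=4.465, n₂=18
s_p² = [23·5.073² + 17·4.465²]/40 = 23.2694
SE = √(s_p²·(1/24+1/18)) = 1.5041
t = (56.583−53.056)/1.5041 = 2.3454
df = 40
p-value (two-sided) = 0.02405
→ bracket: 0.01<=p<0.05

p-value bracket: 0.01<=p<0.05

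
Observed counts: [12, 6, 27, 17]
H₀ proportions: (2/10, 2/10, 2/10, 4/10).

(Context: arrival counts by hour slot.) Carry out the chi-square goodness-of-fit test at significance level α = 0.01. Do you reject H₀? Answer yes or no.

reject H₀: yes

n = 62; E_i = n·p_i = [12.40, 12.40, 12.40, 24.80]
χ² = (12−12.40)²/12.40 + (6−12.40)²/12.40 + (27−12.40)²/12.40 + (17−24.80)²/24.80 = 22.9597
df = 3
p-value (upper-tail) = 0.00004
At α=0.01: p < α → reject H₀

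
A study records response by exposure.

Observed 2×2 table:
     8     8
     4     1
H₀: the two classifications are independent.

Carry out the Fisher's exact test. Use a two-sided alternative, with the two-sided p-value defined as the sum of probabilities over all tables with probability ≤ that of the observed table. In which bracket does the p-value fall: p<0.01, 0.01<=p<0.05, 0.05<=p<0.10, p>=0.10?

Margins: r₁=16, r₂=5, c₁=12, c₂=9, n=21
p_obs = C(16,8)·C(5,4)/C(21,12); sum pmf over tables with pmf ≤ p_obs
p-value (two-sided) = 0.33835
→ bracket: p>=0.10

p-value bracket: p>=0.10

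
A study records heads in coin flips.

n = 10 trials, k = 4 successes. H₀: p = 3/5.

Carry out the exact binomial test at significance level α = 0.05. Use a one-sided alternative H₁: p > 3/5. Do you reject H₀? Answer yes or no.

Exact binomial: n=10, k=4, p₀=3/5=0.6000
P(X≥4) from Σ C(n,i)·p₀^i·(1−p₀)^(n−i)
p-value (one-sided, H₁ greater) = 0.94524
At α=0.05: p ≥ α → fail to reject H₀

reject H₀: no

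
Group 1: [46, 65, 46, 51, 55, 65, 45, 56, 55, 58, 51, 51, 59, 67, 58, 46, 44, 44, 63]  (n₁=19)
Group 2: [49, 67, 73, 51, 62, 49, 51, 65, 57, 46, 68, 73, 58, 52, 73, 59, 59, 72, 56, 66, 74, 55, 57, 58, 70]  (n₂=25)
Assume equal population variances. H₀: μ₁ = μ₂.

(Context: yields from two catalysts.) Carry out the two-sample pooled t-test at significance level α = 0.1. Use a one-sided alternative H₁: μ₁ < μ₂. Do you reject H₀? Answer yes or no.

x̄₁=53.947, s₁=7.656, n₁=19
x̄₂=60.800, s₂=8.761, n₂=25
s_p² = [18·7.656² + 24·8.761²]/42 = 68.9749
SE = √(s_p²·(1/19+1/25)) = 2.5277
t = (53.947−60.800)/2.5277 = -2.7110
df = 42
p-value (one-sided, H₁ less) = 0.00484
At α=0.1: p < α → reject H₀

reject H₀: yes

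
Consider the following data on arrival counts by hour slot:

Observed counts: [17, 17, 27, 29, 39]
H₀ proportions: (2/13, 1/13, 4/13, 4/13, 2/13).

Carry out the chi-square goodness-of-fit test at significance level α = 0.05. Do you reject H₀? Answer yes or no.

reject H₀: yes

n = 129; E_i = n·p_i = [19.85, 9.92, 39.69, 39.69, 19.85]
χ² = (17−19.85)²/19.85 + (17−9.92)²/9.92 + (27−39.69)²/39.69 + (29−39.69)²/39.69 + (39−19.85)²/19.85 = 30.8798
df = 4
p-value (upper-tail) = 0.00000
At α=0.05: p < α → reject H₀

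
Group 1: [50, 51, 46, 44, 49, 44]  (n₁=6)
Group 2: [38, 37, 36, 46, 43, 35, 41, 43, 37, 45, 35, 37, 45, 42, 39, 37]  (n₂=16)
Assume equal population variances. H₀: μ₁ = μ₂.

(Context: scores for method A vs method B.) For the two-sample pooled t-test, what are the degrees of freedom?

degrees of freedom = 20

df = n₁ + n₂ − 2 = 6 + 16 − 2 = 20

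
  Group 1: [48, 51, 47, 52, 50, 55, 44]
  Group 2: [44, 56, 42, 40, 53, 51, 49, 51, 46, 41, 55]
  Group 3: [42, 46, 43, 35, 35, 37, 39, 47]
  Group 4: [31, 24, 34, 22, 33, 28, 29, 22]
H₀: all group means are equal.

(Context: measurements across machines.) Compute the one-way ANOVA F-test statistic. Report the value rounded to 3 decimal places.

test statistic = 33.543

Group means [49.57, 48.00, 40.50, 27.88], grand mean 41.824
SSB = Σnᵢ(x̄ᵢ−x̄)² = 2410.352; SSW = ΣΣ(x−x̄ᵢ)² = 718.589
MSB = 2410.352/3 = 803.4506; MSW = 718.589/30 = 23.9530
F = MSB/MSW = 33.5428
df = (3, 30)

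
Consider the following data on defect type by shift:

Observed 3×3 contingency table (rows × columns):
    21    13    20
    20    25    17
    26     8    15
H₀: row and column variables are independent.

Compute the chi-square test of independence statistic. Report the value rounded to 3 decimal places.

Row totals [54, 62, 49], col totals [67, 46, 52], n=165
χ² = (21−21.93)²/21.93 + (13−15.05)²/15.05 + (20−17.02)²/17.02 + (20−25.18)²/25.18 + (25−17.28)²/17.28 + (17−19.54)²/19.54 + (26−19.90)²/19.90 + (8−13.66)²/13.66 + (15−15.44)²/15.44 = 9.9101
df = 4

test statistic = 9.910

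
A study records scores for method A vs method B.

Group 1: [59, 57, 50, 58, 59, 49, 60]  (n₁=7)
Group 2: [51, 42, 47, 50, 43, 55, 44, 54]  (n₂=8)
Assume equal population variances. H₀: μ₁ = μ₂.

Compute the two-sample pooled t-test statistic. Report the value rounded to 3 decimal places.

test statistic = 3.120

x̄₁=56.000, s₁=4.546, n₁=7
x̄₂=48.250, s₂=5.007, n₂=8
s_p² = [6·4.546² + 7·5.007²]/13 = 23.0385
SE = √(s_p²·(1/7+1/8)) = 2.4842
t = (56.000−48.250)/2.4842 = 3.1198
df = 13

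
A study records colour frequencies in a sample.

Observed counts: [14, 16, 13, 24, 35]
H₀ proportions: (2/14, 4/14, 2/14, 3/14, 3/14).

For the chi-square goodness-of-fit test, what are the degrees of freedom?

degrees of freedom = 4

df = k − 1 = 5 − 1 = 4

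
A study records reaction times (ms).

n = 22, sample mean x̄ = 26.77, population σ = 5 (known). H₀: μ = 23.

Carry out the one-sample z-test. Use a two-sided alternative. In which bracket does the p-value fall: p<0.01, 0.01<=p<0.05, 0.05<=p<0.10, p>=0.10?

p-value bracket: p<0.01

SE = σ/√n = 5/√22 = 1.0660
z = (x̄−μ₀)/SE = (26.77−23)/1.0660 = 3.5366
p-value (two-sided) = 0.00041
→ bracket: p<0.01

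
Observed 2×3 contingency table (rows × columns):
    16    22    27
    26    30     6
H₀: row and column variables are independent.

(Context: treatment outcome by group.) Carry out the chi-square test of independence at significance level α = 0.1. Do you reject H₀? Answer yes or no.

Row totals [65, 62], col totals [42, 52, 33], n=127
χ² = (16−21.50)²/21.50 + (22−26.61)²/26.61 + (27−16.89)²/16.89 + (26−20.50)²/20.50 + (30−25.39)²/25.39 + (6−16.11)²/16.11 = 16.9139
df = 2
p-value (upper-tail) = 0.00021
At α=0.1: p < α → reject H₀

reject H₀: yes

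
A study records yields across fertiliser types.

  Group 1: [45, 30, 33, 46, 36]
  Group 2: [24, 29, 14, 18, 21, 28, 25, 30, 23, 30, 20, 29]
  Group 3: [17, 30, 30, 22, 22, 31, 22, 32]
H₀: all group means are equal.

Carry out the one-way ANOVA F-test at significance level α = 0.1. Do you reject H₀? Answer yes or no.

Group means [38.00, 24.25, 25.75], grand mean 27.480
SSB = Σnᵢ(x̄ᵢ−x̄)² = 702.490; SSW = ΣΣ(x−x̄ᵢ)² = 727.750
MSB = 702.490/2 = 351.2450; MSW = 727.750/22 = 33.0795
F = MSB/MSW = 10.6182
df = (2, 22)
p-value (upper-tail) = 0.00059
At α=0.1: p < α → reject H₀

reject H₀: yes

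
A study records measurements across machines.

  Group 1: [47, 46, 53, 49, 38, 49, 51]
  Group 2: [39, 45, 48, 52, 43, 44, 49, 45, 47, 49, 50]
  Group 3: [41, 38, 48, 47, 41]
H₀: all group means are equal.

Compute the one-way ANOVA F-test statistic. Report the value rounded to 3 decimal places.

test statistic = 1.841

Group means [47.57, 46.45, 43.00], grand mean 46.043
SSB = Σnᵢ(x̄ᵢ−x̄)² = 64.515; SSW = ΣΣ(x−x̄ᵢ)² = 350.442
MSB = 64.515/2 = 32.2575; MSW = 350.442/20 = 17.5221
F = MSB/MSW = 1.8410
df = (2, 20)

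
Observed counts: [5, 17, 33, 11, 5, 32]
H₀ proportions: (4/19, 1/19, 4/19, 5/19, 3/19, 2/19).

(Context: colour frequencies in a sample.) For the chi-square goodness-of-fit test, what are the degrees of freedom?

df = k − 1 = 6 − 1 = 5

degrees of freedom = 5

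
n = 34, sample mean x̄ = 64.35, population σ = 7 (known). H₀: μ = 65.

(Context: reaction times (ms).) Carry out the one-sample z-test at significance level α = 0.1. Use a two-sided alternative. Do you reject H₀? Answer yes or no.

reject H₀: no

SE = σ/√n = 7/√34 = 1.2005
z = (x̄−μ₀)/SE = (64.35−65)/1.2005 = -0.5414
p-value (two-sided) = 0.58820
At α=0.1: p ≥ α → fail to reject H₀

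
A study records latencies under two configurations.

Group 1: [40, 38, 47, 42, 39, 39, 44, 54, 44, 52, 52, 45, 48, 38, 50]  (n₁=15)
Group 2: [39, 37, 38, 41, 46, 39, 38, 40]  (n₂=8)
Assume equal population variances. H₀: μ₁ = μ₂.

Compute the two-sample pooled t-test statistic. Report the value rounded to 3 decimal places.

x̄₁=44.800, s₁=5.493, n₁=15
x̄₂=39.750, s₂=2.816, n₂=8
s_p² = [14·5.493² + 7·2.816²]/21 = 22.7571
SE = √(s_p²·(1/15+1/8)) = 2.0885
t = (44.800−39.750)/2.0885 = 2.4180
df = 21

test statistic = 2.418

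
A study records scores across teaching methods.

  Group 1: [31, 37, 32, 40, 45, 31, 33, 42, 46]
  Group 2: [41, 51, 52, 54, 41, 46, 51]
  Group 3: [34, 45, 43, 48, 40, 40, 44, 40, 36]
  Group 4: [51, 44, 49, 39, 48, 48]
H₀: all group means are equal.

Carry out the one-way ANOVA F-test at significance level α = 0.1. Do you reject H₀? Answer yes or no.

Group means [37.44, 48.00, 41.11, 46.50], grand mean 42.645
SSB = Σnᵢ(x̄ᵢ−x̄)² = 554.486; SSW = ΣΣ(x−x̄ᵢ)² = 710.611
MSB = 554.486/3 = 184.8286; MSW = 710.611/27 = 26.3189
F = MSB/MSW = 7.0226
df = (3, 27)
p-value (upper-tail) = 0.00122
At α=0.1: p < α → reject H₀

reject H₀: yes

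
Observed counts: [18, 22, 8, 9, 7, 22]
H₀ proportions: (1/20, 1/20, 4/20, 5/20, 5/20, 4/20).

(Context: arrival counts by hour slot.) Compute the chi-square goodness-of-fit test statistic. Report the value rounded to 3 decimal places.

n = 86; E_i = n·p_i = [4.30, 4.30, 17.20, 21.50, 21.50, 17.20]
χ² = (18−4.30)²/4.30 + (22−4.30)²/4.30 + (8−17.20)²/17.20 + (9−21.50)²/21.50 + (7−21.50)²/21.50 + (22−17.20)²/17.20 = 139.8140
df = 5

test statistic = 139.814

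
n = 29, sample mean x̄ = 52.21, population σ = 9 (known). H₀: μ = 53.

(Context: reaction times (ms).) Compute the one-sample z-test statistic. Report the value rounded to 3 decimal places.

SE = σ/√n = 9/√29 = 1.6713
z = (x̄−μ₀)/SE = (52.21−53)/1.6713 = -0.4727

test statistic = -0.473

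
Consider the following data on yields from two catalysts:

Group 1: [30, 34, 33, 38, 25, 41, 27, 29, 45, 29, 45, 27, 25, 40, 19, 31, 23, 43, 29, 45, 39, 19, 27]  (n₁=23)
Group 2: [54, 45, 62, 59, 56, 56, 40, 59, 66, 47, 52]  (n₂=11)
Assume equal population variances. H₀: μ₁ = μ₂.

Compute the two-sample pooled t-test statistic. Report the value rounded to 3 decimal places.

test statistic = -7.401

x̄₁=32.304, s₁=8.215, n₁=23
x̄₂=54.182, s₂=7.718, n₂=11
s_p² = [22·8.215² + 10·7.718²]/32 = 65.0158
SE = √(s_p²·(1/23+1/11)) = 2.9559
t = (32.304−54.182)/2.9559 = -7.4013
df = 32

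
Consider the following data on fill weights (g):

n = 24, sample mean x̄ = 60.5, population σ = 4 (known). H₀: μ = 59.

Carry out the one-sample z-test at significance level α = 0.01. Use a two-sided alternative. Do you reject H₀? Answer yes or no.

reject H₀: no

SE = σ/√n = 4/√24 = 0.8165
z = (x̄−μ₀)/SE = (60.5−59)/0.8165 = 1.8371
p-value (two-sided) = 0.06619
At α=0.01: p ≥ α → fail to reject H₀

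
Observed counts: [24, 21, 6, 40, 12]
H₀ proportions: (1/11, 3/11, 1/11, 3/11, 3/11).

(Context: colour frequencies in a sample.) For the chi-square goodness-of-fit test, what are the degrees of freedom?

df = k − 1 = 5 − 1 = 4

degrees of freedom = 4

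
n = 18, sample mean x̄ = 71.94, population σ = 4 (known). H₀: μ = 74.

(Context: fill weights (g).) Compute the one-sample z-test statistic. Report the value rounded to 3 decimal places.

SE = σ/√n = 4/√18 = 0.9428
z = (x̄−μ₀)/SE = (71.94−74)/0.9428 = -2.1850

test statistic = -2.185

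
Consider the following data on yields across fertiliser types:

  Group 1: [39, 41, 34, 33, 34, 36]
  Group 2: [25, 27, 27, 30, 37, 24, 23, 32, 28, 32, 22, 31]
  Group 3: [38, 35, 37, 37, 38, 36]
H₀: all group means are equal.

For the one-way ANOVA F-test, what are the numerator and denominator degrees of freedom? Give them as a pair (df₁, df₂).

degrees of freedom = [2, 21]

k = 3 groups, N = 24 total
df = (k−1, N−k) = (3−1, 24−3) = (2, 21)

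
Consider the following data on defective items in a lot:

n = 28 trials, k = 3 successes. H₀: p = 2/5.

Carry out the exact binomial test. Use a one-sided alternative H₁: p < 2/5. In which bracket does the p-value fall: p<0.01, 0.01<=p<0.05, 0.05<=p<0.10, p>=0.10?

p-value bracket: p<0.01

Exact binomial: n=28, k=3, p₀=2/5=0.4000
P(X≤3) from Σ C(n,i)·p₀^i·(1−p₀)^(n−i)
p-value (one-sided, H₁ less) = 0.00071
→ bracket: p<0.01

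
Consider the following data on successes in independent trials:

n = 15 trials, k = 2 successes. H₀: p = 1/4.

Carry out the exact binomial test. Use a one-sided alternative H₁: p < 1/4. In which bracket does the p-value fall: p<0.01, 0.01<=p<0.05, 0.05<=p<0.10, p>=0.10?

Exact binomial: n=15, k=2, p₀=1/4=0.2500
P(X≤2) from Σ C(n,i)·p₀^i·(1−p₀)^(n−i)
p-value (one-sided, H₁ less) = 0.23609
→ bracket: p>=0.10

p-value bracket: p>=0.10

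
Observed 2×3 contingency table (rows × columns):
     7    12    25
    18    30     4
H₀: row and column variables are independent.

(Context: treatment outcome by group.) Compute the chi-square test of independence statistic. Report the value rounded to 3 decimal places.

test statistic = 27.284

Row totals [44, 52], col totals [25, 42, 29], n=96
χ² = (7−11.46)²/11.46 + (12−19.25)²/19.25 + (25−13.29)²/13.29 + (18−13.54)²/13.54 + (30−22.75)²/22.75 + (4−15.71)²/15.71 = 27.2840
df = 2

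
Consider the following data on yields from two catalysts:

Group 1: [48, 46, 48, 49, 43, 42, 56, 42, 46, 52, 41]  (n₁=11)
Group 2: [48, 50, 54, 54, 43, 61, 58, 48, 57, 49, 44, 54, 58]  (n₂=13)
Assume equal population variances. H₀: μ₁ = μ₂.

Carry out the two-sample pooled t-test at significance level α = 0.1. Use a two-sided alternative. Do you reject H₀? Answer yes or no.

reject H₀: yes

x̄₁=46.636, s₁=4.632, n₁=11
x̄₂=52.154, s₂=5.625, n₂=13
s_p² = [10·4.632² + 12·5.625²]/22 = 27.0108
SE = √(s_p²·(1/11+1/13)) = 2.1292
t = (46.636−52.154)/2.1292 = -2.5914
df = 22
p-value (two-sided) = 0.01666
At α=0.1: p < α → reject H₀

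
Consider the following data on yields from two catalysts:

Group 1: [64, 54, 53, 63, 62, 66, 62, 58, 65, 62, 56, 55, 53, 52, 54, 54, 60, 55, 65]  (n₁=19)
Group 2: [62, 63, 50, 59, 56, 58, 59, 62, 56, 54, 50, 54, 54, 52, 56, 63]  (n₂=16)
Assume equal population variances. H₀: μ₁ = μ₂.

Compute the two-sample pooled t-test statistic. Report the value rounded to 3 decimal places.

x̄₁=58.579, s₁=4.857, n₁=19
x̄₂=56.750, s₂=4.344, n₂=16
s_p² = [18·4.857² + 15·4.344²]/33 = 21.4434
SE = √(s_p²·(1/19+1/16)) = 1.5712
t = (58.579−56.750)/1.5712 = 1.1640
df = 33

test statistic = 1.164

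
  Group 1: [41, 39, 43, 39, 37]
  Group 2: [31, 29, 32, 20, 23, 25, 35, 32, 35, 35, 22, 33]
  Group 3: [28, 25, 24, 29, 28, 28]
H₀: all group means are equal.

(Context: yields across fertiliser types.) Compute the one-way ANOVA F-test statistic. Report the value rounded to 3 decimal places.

Group means [39.80, 29.33, 27.00], grand mean 31.000
SSB = Σnᵢ(x̄ᵢ−x̄)² = 516.533; SSW = ΣΣ(x−x̄ᵢ)² = 367.467
MSB = 516.533/2 = 258.2667; MSW = 367.467/20 = 18.3733
F = MSB/MSW = 14.0566
df = (2, 20)

test statistic = 14.057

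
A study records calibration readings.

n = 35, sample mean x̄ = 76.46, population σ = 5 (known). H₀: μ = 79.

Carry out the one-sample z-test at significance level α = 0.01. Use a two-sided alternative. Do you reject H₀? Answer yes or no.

reject H₀: yes

SE = σ/√n = 5/√35 = 0.8452
z = (x̄−μ₀)/SE = (76.46−79)/0.8452 = -3.0054
p-value (two-sided) = 0.00265
At α=0.01: p < α → reject H₀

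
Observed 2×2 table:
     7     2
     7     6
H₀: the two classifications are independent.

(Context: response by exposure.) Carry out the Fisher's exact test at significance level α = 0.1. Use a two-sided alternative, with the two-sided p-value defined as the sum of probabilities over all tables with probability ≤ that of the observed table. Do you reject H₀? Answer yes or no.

Margins: r₁=9, r₂=13, c₁=14, c₂=8, n=22
p_obs = C(9,7)·C(13,7)/C(22,14); sum pmf over tables with pmf ≤ p_obs
p-value (two-sided) = 0.38019
At α=0.1: p ≥ α → fail to reject H₀

reject H₀: no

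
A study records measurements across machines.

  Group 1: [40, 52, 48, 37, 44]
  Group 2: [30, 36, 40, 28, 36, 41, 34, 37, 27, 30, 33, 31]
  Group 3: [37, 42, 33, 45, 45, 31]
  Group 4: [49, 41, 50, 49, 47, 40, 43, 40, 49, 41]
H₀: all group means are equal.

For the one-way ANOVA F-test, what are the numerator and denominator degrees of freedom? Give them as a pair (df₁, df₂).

degrees of freedom = [3, 29]

k = 4 groups, N = 33 total
df = (k−1, N−k) = (4−1, 33−4) = (3, 29)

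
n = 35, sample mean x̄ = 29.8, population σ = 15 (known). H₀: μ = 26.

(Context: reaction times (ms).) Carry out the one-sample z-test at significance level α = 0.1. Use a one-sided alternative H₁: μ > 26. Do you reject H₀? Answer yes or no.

reject H₀: yes

SE = σ/√n = 15/√35 = 2.5355
z = (x̄−μ₀)/SE = (29.8−26)/2.5355 = 1.4987
p-value (one-sided, H₁ greater) = 0.06697
At α=0.1: p < α → reject H₀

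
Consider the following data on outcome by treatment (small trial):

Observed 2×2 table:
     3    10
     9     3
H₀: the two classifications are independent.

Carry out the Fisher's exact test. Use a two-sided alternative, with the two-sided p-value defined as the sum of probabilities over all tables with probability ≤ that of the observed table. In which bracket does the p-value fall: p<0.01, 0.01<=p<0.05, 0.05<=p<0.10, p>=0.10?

p-value bracket: 0.01<=p<0.05

Margins: r₁=13, r₂=12, c₁=12, c₂=13, n=25
p_obs = C(13,3)·C(12,9)/C(25,12); sum pmf over tables with pmf ≤ p_obs
p-value (two-sided) = 0.01693
→ bracket: 0.01<=p<0.05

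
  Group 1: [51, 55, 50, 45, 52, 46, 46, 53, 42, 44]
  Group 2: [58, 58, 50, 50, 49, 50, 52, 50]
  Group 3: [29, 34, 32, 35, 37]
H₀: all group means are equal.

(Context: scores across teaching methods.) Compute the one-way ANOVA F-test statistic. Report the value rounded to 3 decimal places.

test statistic = 37.677

Group means [48.40, 52.12, 33.40], grand mean 46.435
SSB = Σnᵢ(x̄ᵢ−x̄)² = 1147.177; SSW = ΣΣ(x−x̄ᵢ)² = 304.475
MSB = 1147.177/2 = 573.5886; MSW = 304.475/20 = 15.2238
F = MSB/MSW = 37.6772
df = (2, 20)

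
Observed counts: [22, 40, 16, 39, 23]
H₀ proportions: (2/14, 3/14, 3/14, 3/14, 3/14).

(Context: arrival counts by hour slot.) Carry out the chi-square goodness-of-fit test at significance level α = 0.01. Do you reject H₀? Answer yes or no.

n = 140; E_i = n·p_i = [20.00, 30.00, 30.00, 30.00, 30.00]
χ² = (22−20.00)²/20.00 + (40−30.00)²/30.00 + (16−30.00)²/30.00 + (39−30.00)²/30.00 + (23−30.00)²/30.00 = 14.4000
df = 4
p-value (upper-tail) = 0.00612
At α=0.01: p < α → reject H₀

reject H₀: yes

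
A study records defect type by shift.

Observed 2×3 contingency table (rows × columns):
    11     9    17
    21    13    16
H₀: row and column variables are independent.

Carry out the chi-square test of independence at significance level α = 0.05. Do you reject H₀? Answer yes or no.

Row totals [37, 50], col totals [32, 22, 33], n=87
χ² = (11−13.61)²/13.61 + (9−9.36)²/9.36 + (17−14.03)²/14.03 + (21−18.39)²/18.39 + (13−12.64)²/12.64 + (16−18.97)²/18.97 = 1.9844
df = 2
p-value (upper-tail) = 0.37077
At α=0.05: p ≥ α → fail to reject H₀

reject H₀: no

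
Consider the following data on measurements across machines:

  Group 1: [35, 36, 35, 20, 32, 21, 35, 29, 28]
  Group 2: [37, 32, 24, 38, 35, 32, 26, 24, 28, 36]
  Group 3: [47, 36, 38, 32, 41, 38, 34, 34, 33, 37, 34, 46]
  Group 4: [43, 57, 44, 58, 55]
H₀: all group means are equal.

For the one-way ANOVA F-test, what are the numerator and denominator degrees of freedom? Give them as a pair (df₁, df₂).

k = 4 groups, N = 36 total
df = (k−1, N−k) = (4−1, 36−4) = (3, 32)

degrees of freedom = [3, 32]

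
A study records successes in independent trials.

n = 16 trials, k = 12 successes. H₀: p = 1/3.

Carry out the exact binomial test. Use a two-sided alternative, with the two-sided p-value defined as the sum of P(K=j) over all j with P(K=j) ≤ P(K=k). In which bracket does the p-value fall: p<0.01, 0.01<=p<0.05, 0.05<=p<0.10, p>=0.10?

Exact binomial: n=16, k=12, p₀=1/3=0.3333
P(X=j) = C(n,j)·p₀^j·(1−p₀)^(n−j); p = Σ P(X=j) over j with P(X=j) ≤ P(X=12)
p-value (two-sided) = 0.00079
→ bracket: p<0.01

p-value bracket: p<0.01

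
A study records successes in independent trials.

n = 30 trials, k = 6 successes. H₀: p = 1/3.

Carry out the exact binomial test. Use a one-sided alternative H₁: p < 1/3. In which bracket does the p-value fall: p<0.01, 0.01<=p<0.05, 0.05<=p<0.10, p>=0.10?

p-value bracket: 0.05<=p<0.10

Exact binomial: n=30, k=6, p₀=1/3=0.3333
P(X≤6) from Σ C(n,i)·p₀^i·(1−p₀)^(n−i)
p-value (one-sided, H₁ less) = 0.08384
→ bracket: 0.05<=p<0.10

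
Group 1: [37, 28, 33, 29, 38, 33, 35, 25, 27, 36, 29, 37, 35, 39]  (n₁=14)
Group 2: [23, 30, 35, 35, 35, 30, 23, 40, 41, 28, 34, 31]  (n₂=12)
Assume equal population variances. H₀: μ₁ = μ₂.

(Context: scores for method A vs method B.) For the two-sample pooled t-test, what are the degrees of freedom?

df = n₁ + n₂ − 2 = 14 + 12 − 2 = 24

degrees of freedom = 24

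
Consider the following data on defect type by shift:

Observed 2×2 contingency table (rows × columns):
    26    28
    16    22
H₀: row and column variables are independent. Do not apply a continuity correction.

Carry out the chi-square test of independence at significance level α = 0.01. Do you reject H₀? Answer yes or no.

reject H₀: no

Row totals [54, 38], col totals [42, 50], n=92
χ² = (26−24.65)²/24.65 + (28−29.35)²/29.35 + (16−17.35)²/17.35 + (22−20.65)²/20.65 = 0.3283
df = 1
p-value (upper-tail) = 0.56668
At α=0.01: p ≥ α → fail to reject H₀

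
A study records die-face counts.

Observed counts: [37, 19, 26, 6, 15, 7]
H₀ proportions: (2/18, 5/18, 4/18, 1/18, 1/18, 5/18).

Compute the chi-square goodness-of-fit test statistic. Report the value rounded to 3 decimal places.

n = 110; E_i = n·p_i = [12.22, 30.56, 24.44, 6.11, 6.11, 30.56]
χ² = (37−12.22)²/12.22 + (19−30.56)²/30.56 + (26−24.44)²/24.44 + (6−6.11)²/6.11 + (15−6.11)²/6.11 + (7−30.56)²/30.56 = 85.7909
df = 5

test statistic = 85.791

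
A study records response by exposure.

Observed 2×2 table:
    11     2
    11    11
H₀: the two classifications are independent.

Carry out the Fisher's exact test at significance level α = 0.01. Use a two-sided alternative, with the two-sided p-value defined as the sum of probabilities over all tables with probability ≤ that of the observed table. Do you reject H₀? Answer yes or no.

reject H₀: no

Margins: r₁=13, r₂=22, c₁=22, c₂=13, n=35
p_obs = C(13,11)·C(22,11)/C(35,22); sum pmf over tables with pmf ≤ p_obs
p-value (two-sided) = 0.07011
At α=0.01: p ≥ α → fail to reject H₀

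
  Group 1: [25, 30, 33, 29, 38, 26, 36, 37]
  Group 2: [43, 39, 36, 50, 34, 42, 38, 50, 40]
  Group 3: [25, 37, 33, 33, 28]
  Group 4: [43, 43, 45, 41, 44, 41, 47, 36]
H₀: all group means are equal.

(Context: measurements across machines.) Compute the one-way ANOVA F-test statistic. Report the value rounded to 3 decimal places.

Group means [31.75, 41.33, 31.20, 42.50], grand mean 37.400
SSB = Σnᵢ(x̄ᵢ−x̄)² = 794.900; SSW = ΣΣ(x−x̄ᵢ)² = 594.300
MSB = 794.900/3 = 264.9667; MSW = 594.300/26 = 22.8577
F = MSB/MSW = 11.5920
df = (3, 26)

test statistic = 11.592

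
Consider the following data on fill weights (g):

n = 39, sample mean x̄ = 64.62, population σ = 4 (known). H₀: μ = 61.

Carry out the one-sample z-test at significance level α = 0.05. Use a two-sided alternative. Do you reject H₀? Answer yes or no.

reject H₀: yes

SE = σ/√n = 4/√39 = 0.6405
z = (x̄−μ₀)/SE = (64.62−61)/0.6405 = 5.6517
p-value (two-sided) = 0.00000
At α=0.05: p < α → reject H₀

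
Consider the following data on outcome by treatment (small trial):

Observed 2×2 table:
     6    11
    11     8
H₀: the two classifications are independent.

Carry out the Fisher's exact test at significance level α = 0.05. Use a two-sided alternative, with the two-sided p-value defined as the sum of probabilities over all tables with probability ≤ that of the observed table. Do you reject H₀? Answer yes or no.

reject H₀: no

Margins: r₁=17, r₂=19, c₁=17, c₂=19, n=36
p_obs = C(17,6)·C(19,11)/C(36,17); sum pmf over tables with pmf ≤ p_obs
p-value (two-sided) = 0.20214
At α=0.05: p ≥ α → fail to reject H₀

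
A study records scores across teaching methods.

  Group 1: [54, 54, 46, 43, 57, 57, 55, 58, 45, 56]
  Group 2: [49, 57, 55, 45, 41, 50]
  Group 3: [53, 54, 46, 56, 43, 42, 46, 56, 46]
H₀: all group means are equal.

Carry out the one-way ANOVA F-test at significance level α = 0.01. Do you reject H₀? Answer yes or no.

reject H₀: no

Group means [52.50, 49.50, 49.11], grand mean 50.560
SSB = Σnᵢ(x̄ᵢ−x̄)² = 63.271; SSW = ΣΣ(x−x̄ᵢ)² = 712.889
MSB = 63.271/2 = 31.6356; MSW = 712.889/22 = 32.4040
F = MSB/MSW = 0.9763
df = (2, 22)
p-value (upper-tail) = 0.39244
At α=0.01: p ≥ α → fail to reject H₀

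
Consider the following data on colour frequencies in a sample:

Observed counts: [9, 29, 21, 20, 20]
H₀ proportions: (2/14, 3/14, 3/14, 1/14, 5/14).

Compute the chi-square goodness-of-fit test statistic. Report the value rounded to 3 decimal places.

n = 99; E_i = n·p_i = [14.14, 21.21, 21.21, 7.07, 35.36]
χ² = (9−14.14)²/14.14 + (29−21.21)²/21.21 + (21−21.21)²/21.21 + (20−7.07)²/7.07 + (20−35.36)²/35.36 = 35.0370
df = 4

test statistic = 35.037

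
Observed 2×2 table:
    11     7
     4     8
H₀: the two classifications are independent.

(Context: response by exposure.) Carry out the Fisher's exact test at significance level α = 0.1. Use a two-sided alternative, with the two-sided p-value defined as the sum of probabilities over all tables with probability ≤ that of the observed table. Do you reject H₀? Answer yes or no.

reject H₀: no

Margins: r₁=18, r₂=12, c₁=15, c₂=15, n=30
p_obs = C(18,11)·C(12,4)/C(30,15); sum pmf over tables with pmf ≤ p_obs
p-value (two-sided) = 0.26354
At α=0.1: p ≥ α → fail to reject H₀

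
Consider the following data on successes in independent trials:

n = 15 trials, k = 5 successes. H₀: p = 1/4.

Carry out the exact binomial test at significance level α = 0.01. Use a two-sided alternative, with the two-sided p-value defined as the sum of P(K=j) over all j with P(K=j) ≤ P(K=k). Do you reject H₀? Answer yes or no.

Exact binomial: n=15, k=5, p₀=1/4=0.2500
P(X=j) = C(n,j)·p₀^j·(1−p₀)^(n−j); p = Σ P(X=j) over j with P(X=j) ≤ P(X=5)
p-value (two-sided) = 0.54960
At α=0.01: p ≥ α → fail to reject H₀

reject H₀: no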